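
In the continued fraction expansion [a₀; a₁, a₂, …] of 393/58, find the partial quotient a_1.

1

Run the Euclidean algorithm, recording each quotient:
⌊393/58⌋ = 6, remainder 45
⌊58/45⌋ = 1, remainder 13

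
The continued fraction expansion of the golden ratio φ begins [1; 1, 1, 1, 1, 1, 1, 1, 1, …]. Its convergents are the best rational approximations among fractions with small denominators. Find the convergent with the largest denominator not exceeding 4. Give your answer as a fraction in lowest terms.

5/3

List convergents until the denominator exceeds the bound:
a_0 = 1: 1/1  (≤ bound)
a_1 = 1: 2/1  (≤ bound)
a_2 = 1: 3/2  (≤ bound)
a_3 = 1: 5/3  (≤ bound)
a_4 = 1: 8/5  (> 4, stop)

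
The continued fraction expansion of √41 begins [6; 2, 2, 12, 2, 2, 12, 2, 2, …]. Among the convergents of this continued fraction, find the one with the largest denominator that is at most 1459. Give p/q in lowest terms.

a_0 = 6: 6/1  (≤ bound)
a_1 = 2: 13/2  (≤ bound)
a_2 = 2: 32/5  (≤ bound)
a_3 = 12: 397/62  (≤ bound)
a_4 = 2: 826/129  (≤ bound)
a_5 = 2: 2049/320  (≤ bound)
a_6 = 12: 25414/3969  (> 1459, stop)

2049/320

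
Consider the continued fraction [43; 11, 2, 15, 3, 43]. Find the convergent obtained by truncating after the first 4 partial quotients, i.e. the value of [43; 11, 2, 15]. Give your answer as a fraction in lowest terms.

Start with 15.
2 + 1/(15/1) = 2 + 1/15 = 31/15
11 + 1/(31/15) = 11 + 15/31 = 356/31
43 + 1/(356/31) = 43 + 31/356 = 15339/356

15339/356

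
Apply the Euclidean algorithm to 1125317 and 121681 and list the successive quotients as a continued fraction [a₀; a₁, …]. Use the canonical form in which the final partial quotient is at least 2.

[9; 4, 32, 2, 51, 9]

⌊1125317/121681⌋ = 9, remainder 30188
⌊121681/30188⌋ = 4, remainder 929
⌊30188/929⌋ = 32, remainder 460
⌊929/460⌋ = 2, remainder 9
⌊460/9⌋ = 51, remainder 1
⌊9/1⌋ = 9, remainder 0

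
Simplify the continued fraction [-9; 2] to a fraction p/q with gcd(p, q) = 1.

-17/2

Work from the innermost term outward:
Start with 2.
-9 + 1/(2/1) = -9 + 1/2 = -17/2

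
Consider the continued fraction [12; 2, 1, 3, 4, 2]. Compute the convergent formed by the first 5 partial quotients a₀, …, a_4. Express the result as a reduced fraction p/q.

Start with 4.
3 + 1/(4/1) = 3 + 1/4 = 13/4
1 + 1/(13/4) = 1 + 4/13 = 17/13
2 + 1/(17/13) = 2 + 13/17 = 47/17
12 + 1/(47/17) = 12 + 17/47 = 581/47

581/47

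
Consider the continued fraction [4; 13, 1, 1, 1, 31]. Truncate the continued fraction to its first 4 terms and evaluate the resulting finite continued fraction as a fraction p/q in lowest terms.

110/27

Build up convergents one term at a time:
a_0 = 4: 4/1
a_1 = 13: 53/13
a_2 = 1: 57/14
a_3 = 1: 110/27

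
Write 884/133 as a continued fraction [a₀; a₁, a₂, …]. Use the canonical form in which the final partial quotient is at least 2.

[6; 1, 1, 1, 4, 1, 7]

Repeatedly divide and take the remainder:
⌊884/133⌋ = 6, remainder 86
⌊133/86⌋ = 1, remainder 47
⌊86/47⌋ = 1, remainder 39
⌊47/39⌋ = 1, remainder 8
⌊39/8⌋ = 4, remainder 7
⌊8/7⌋ = 1, remainder 1
⌊7/1⌋ = 7, remainder 0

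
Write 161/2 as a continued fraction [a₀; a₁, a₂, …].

⌊161/2⌋ = 80, remainder 1
⌊2/1⌋ = 2, remainder 0

[80; 2]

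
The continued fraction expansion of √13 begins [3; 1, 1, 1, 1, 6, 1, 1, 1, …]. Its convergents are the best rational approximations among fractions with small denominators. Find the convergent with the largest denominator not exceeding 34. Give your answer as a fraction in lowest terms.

119/33

List convergents until the denominator exceeds the bound:
a_0 = 3: 3/1  (≤ bound)
a_1 = 1: 4/1  (≤ bound)
a_2 = 1: 7/2  (≤ bound)
a_3 = 1: 11/3  (≤ bound)
a_4 = 1: 18/5  (≤ bound)
a_5 = 6: 119/33  (≤ bound)
a_6 = 1: 137/38  (> 34, stop)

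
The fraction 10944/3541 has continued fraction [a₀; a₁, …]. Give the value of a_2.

Run the Euclidean algorithm, recording each quotient:
⌊10944/3541⌋ = 3, remainder 321
⌊3541/321⌋ = 11, remainder 10
⌊321/10⌋ = 32, remainder 1

32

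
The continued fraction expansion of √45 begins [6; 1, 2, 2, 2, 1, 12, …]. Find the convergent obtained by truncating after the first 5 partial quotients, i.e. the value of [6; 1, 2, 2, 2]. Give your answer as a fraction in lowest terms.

a_0 = 6: 6/1
a_1 = 1: 7/1
a_2 = 2: 20/3
a_3 = 2: 47/7
a_4 = 2: 114/17

114/17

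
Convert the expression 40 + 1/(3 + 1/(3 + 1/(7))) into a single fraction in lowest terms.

2942/73

Start with 7.
3 + 1/(7/1) = 3 + 1/7 = 22/7
3 + 1/(22/7) = 3 + 7/22 = 73/22
40 + 1/(73/22) = 40 + 22/73 = 2942/73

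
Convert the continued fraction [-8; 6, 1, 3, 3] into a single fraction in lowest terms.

-691/88

a_0 = -8: -8/1
a_1 = 6: -47/6
a_2 = 1: -55/7
a_3 = 3: -212/27
a_4 = 3: -691/88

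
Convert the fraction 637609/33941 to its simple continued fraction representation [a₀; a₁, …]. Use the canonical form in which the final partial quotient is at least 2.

Apply division with remainder until the remainder is 0:
⌊637609/33941⌋ = 18, remainder 26671
⌊33941/26671⌋ = 1, remainder 7270
⌊26671/7270⌋ = 3, remainder 4861
⌊7270/4861⌋ = 1, remainder 2409
⌊4861/2409⌋ = 2, remainder 43
⌊2409/43⌋ = 56, remainder 1
⌊43/1⌋ = 43, remainder 0

[18; 1, 3, 1, 2, 56, 43]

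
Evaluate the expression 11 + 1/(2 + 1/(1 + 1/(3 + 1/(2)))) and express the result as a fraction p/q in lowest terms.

284/25

Collapse the nested fraction from the inside out:
Start with 2.
3 + 1/(2/1) = 3 + 1/2 = 7/2
1 + 1/(7/2) = 1 + 2/7 = 9/7
2 + 1/(9/7) = 2 + 7/9 = 25/9
11 + 1/(25/9) = 11 + 9/25 = 284/25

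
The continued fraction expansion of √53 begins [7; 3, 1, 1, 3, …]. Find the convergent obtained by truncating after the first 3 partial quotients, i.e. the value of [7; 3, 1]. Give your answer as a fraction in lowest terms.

29/4

Start with 1.
3 + 1/(1/1) = 3 + 1/1 = 4/1
7 + 1/(4/1) = 7 + 1/4 = 29/4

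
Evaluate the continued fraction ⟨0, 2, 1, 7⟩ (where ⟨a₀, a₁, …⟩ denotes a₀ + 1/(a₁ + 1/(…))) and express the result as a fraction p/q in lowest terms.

Start with 7.
1 + 1/(7/1) = 1 + 1/7 = 8/7
2 + 1/(8/7) = 2 + 7/8 = 23/8
0 + 1/(23/8) = 0 + 8/23 = 8/23

8/23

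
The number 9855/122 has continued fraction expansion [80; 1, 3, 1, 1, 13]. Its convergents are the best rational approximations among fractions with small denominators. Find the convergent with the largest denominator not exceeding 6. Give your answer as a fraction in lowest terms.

a_0 = 80: 80/1  (≤ bound)
a_1 = 1: 81/1  (≤ bound)
a_2 = 3: 323/4  (≤ bound)
a_3 = 1: 404/5  (≤ bound)
a_4 = 1: 727/9  (> 6, stop)

404/5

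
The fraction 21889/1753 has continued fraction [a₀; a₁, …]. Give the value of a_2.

18

Apply division with remainder until the remainder is 0:
⌊21889/1753⌋ = 12, remainder 853
⌊1753/853⌋ = 2, remainder 47
⌊853/47⌋ = 18, remainder 7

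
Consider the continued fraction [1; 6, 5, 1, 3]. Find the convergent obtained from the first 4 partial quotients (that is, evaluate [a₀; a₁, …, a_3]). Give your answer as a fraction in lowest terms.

Start with 1.
5 + 1/(1/1) = 5 + 1/1 = 6/1
6 + 1/(6/1) = 6 + 1/6 = 37/6
1 + 1/(37/6) = 1 + 6/37 = 43/37

43/37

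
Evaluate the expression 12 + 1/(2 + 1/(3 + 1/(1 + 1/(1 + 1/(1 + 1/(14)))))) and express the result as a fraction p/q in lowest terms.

Start with 14.
1 + 1/(14/1) = 1 + 1/14 = 15/14
1 + 1/(15/14) = 1 + 14/15 = 29/15
1 + 1/(29/15) = 1 + 15/29 = 44/29
3 + 1/(44/29) = 3 + 29/44 = 161/44
2 + 1/(161/44) = 2 + 44/161 = 366/161
12 + 1/(366/161) = 12 + 161/366 = 4553/366

4553/366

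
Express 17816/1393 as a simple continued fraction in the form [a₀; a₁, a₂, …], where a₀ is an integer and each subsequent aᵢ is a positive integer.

[12; 1, 3, 1, 3, 14, 2, 2]

17816 ÷ 1393 → quotient 12, remainder 1100
1393 ÷ 1100 → quotient 1, remainder 293
1100 ÷ 293 → quotient 3, remainder 221
293 ÷ 221 → quotient 1, remainder 72
221 ÷ 72 → quotient 3, remainder 5
72 ÷ 5 → quotient 14, remainder 2
5 ÷ 2 → quotient 2, remainder 1
2 ÷ 1 → quotient 2, remainder 0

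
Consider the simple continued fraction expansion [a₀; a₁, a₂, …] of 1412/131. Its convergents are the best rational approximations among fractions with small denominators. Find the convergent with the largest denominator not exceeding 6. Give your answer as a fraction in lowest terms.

List convergents until the denominator exceeds the bound:
a_0 = 10: 10/1  (≤ bound)
a_1 = 1: 11/1  (≤ bound)
a_2 = 3: 43/4  (≤ bound)
a_3 = 1: 54/5  (≤ bound)
a_4 = 1: 97/9  (> 6, stop)

54/5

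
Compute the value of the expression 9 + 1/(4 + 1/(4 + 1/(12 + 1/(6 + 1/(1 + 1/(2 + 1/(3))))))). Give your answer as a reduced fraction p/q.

Start with 3.
2 + 1/(3/1) = 2 + 1/3 = 7/3
1 + 1/(7/3) = 1 + 3/7 = 10/7
6 + 1/(10/7) = 6 + 7/10 = 67/10
12 + 1/(67/10) = 12 + 10/67 = 814/67
4 + 1/(814/67) = 4 + 67/814 = 3323/814
4 + 1/(3323/814) = 4 + 814/3323 = 14106/3323
9 + 1/(14106/3323) = 9 + 3323/14106 = 130277/14106

130277/14106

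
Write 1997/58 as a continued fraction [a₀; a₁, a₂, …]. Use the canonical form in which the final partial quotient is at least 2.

⌊1997/58⌋ = 34, remainder 25
⌊58/25⌋ = 2, remainder 8
⌊25/8⌋ = 3, remainder 1
⌊8/1⌋ = 8, remainder 0

[34; 2, 3, 8]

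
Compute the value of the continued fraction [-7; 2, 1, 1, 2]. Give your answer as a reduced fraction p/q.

-86/13

Use the convergent recurrence hₖ = aₖ·hₖ₋₁ + hₖ₋₂ (and likewise for the denominators kₖ):
a_0 = -7: -7/1
a_1 = 2: -13/2
a_2 = 1: -20/3
a_3 = 1: -33/5
a_4 = 2: -86/13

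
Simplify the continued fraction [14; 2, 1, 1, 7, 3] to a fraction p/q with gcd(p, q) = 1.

a_0 = 14: 14/1
a_1 = 2: 29/2
a_2 = 1: 43/3
a_3 = 1: 72/5
a_4 = 7: 547/38
a_5 = 3: 1713/119

1713/119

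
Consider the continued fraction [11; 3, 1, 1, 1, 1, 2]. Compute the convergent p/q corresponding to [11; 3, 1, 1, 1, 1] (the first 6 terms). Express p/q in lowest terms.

203/18

Starting at the tail and folding back:
Start with 1.
1 + 1/(1/1) = 1 + 1/1 = 2/1
1 + 1/(2/1) = 1 + 1/2 = 3/2
1 + 1/(3/2) = 1 + 2/3 = 5/3
3 + 1/(5/3) = 3 + 3/5 = 18/5
11 + 1/(18/5) = 11 + 5/18 = 203/18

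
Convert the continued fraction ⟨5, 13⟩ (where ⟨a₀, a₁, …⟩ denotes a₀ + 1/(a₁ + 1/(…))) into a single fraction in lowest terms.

66/13

a_0 = 5: 5/1
a_1 = 13: 66/13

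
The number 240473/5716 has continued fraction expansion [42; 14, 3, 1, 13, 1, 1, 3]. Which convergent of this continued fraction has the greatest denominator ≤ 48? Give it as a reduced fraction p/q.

List convergents until the denominator exceeds the bound:
a_0 = 42: 42/1  (≤ bound)
a_1 = 14: 589/14  (≤ bound)
a_2 = 3: 1809/43  (≤ bound)
a_3 = 1: 2398/57  (> 48, stop)

1809/43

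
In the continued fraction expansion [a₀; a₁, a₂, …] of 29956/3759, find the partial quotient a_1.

Repeatedly divide and take the remainder:
29956 = 7·3759 + 3643, so a_0 = 7
3759 = 1·3643 + 116, so a_1 = 1

1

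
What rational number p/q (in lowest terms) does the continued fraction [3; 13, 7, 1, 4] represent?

Start with 4.
1 + 1/(4/1) = 1 + 1/4 = 5/4
7 + 1/(5/4) = 7 + 4/5 = 39/5
13 + 1/(39/5) = 13 + 5/39 = 512/39
3 + 1/(512/39) = 3 + 39/512 = 1575/512

1575/512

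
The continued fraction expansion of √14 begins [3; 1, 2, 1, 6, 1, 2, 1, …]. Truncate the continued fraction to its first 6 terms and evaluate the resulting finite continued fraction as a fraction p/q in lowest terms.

116/31

Work from the innermost term outward:
Start with 1.
6 + 1/(1/1) = 6 + 1/1 = 7/1
1 + 1/(7/1) = 1 + 1/7 = 8/7
2 + 1/(8/7) = 2 + 7/8 = 23/8
1 + 1/(23/8) = 1 + 8/23 = 31/23
3 + 1/(31/23) = 3 + 23/31 = 116/31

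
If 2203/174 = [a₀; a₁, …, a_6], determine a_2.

2203 ÷ 174 → quotient 12, remainder 115
174 ÷ 115 → quotient 1, remainder 59
115 ÷ 59 → quotient 1, remainder 56

1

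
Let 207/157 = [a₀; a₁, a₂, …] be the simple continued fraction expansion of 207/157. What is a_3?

7

207 ÷ 157 → quotient 1, remainder 50
157 ÷ 50 → quotient 3, remainder 7
50 ÷ 7 → quotient 7, remainder 1
7 ÷ 1 → quotient 7, remainder 0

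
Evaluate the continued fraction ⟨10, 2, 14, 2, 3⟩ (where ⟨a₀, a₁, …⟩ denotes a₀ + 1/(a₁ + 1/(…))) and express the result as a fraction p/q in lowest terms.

2191/209

Start with 3.
2 + 1/(3/1) = 2 + 1/3 = 7/3
14 + 1/(7/3) = 14 + 3/7 = 101/7
2 + 1/(101/7) = 2 + 7/101 = 209/101
10 + 1/(209/101) = 10 + 101/209 = 2191/209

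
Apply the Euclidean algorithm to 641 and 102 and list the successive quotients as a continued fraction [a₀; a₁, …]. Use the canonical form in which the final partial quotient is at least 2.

[6; 3, 1, 1, 14]

641 = 6·102 + 29, so a_0 = 6
102 = 3·29 + 15, so a_1 = 3
29 = 1·15 + 14, so a_2 = 1
15 = 1·14 + 1, so a_3 = 1
14 = 14·1 + 0, so a_4 = 14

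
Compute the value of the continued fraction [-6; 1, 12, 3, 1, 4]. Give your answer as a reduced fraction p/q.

-1279/252

Start with 4.
1 + 1/(4/1) = 1 + 1/4 = 5/4
3 + 1/(5/4) = 3 + 4/5 = 19/5
12 + 1/(19/5) = 12 + 5/19 = 233/19
1 + 1/(233/19) = 1 + 19/233 = 252/233
-6 + 1/(252/233) = -6 + 233/252 = -1279/252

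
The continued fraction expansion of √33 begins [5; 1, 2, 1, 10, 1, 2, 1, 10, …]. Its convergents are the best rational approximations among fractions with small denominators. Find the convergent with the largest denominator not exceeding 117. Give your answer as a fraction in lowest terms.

List convergents until the denominator exceeds the bound:
a_0 = 5: 5/1  (≤ bound)
a_1 = 1: 6/1  (≤ bound)
a_2 = 2: 17/3  (≤ bound)
a_3 = 1: 23/4  (≤ bound)
a_4 = 10: 247/43  (≤ bound)
a_5 = 1: 270/47  (≤ bound)
a_6 = 2: 787/137  (> 117, stop)

270/47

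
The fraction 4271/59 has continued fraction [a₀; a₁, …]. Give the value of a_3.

1

4271 = 72·59 + 23, so a_0 = 72
59 = 2·23 + 13, so a_1 = 2
23 = 1·13 + 10, so a_2 = 1
13 = 1·10 + 3, so a_3 = 1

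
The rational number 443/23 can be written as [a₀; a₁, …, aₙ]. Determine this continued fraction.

443 = 19·23 + 6, so a_0 = 19
23 = 3·6 + 5, so a_1 = 3
6 = 1·5 + 1, so a_2 = 1
5 = 5·1 + 0, so a_3 = 5

[19; 3, 1, 5]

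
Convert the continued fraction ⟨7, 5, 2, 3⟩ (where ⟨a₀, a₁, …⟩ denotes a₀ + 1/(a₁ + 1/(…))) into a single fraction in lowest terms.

273/38

Start with 3.
2 + 1/(3/1) = 2 + 1/3 = 7/3
5 + 1/(7/3) = 5 + 3/7 = 38/7
7 + 1/(38/7) = 7 + 7/38 = 273/38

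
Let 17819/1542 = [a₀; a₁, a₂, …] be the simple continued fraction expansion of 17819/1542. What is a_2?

1

Apply division with remainder until the remainder is 0:
17819 = 11·1542 + 857, so a_0 = 11
1542 = 1·857 + 685, so a_1 = 1
857 = 1·685 + 172, so a_2 = 1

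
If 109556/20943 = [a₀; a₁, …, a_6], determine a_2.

109556 = 5·20943 + 4841, so a_0 = 5
20943 = 4·4841 + 1579, so a_1 = 4
4841 = 3·1579 + 104, so a_2 = 3

3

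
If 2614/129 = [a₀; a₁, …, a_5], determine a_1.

Apply division with remainder until the remainder is 0:
2614 ÷ 129 → quotient 20, remainder 34
129 ÷ 34 → quotient 3, remainder 27

3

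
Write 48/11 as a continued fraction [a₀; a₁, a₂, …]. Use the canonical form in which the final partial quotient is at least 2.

[4; 2, 1, 3]

48 ÷ 11 → quotient 4, remainder 4
11 ÷ 4 → quotient 2, remainder 3
4 ÷ 3 → quotient 1, remainder 1
3 ÷ 1 → quotient 3, remainder 0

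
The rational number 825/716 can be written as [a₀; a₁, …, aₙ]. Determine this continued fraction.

Repeatedly divide and take the remainder:
⌊825/716⌋ = 1, remainder 109
⌊716/109⌋ = 6, remainder 62
⌊109/62⌋ = 1, remainder 47
⌊62/47⌋ = 1, remainder 15
⌊47/15⌋ = 3, remainder 2
⌊15/2⌋ = 7, remainder 1
⌊2/1⌋ = 2, remainder 0

[1; 6, 1, 1, 3, 7, 2]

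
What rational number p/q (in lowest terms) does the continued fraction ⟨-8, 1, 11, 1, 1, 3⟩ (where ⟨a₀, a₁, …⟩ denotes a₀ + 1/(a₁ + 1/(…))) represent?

-623/88

a_0 = -8: -8/1
a_1 = 1: -7/1
a_2 = 11: -85/12
a_3 = 1: -92/13
a_4 = 1: -177/25
a_5 = 3: -623/88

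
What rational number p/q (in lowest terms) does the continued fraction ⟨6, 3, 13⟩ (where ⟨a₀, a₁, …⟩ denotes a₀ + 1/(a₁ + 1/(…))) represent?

253/40

Collapse the nested fraction from the inside out:
Start with 13.
3 + 1/(13/1) = 3 + 1/13 = 40/13
6 + 1/(40/13) = 6 + 13/40 = 253/40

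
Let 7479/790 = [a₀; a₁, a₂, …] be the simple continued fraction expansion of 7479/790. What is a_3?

10

7479 ÷ 790 → quotient 9, remainder 369
790 ÷ 369 → quotient 2, remainder 52
369 ÷ 52 → quotient 7, remainder 5
52 ÷ 5 → quotient 10, remainder 2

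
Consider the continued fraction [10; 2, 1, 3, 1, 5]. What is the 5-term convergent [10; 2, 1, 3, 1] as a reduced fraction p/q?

a_0 = 10: 10/1
a_1 = 2: 21/2
a_2 = 1: 31/3
a_3 = 3: 114/11
a_4 = 1: 145/14

145/14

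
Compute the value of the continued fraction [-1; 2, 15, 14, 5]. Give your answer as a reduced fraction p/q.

Work from the innermost term outward:
Start with 5.
14 + 1/(5/1) = 14 + 1/5 = 71/5
15 + 1/(71/5) = 15 + 5/71 = 1070/71
2 + 1/(1070/71) = 2 + 71/1070 = 2211/1070
-1 + 1/(2211/1070) = -1 + 1070/2211 = -1141/2211

-1141/2211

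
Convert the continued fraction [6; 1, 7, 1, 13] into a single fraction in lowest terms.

a_0 = 6: 6/1
a_1 = 1: 7/1
a_2 = 7: 55/8
a_3 = 1: 62/9
a_4 = 13: 861/125

861/125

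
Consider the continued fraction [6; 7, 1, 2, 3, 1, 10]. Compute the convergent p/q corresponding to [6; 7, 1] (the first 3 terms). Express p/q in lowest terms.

a_0 = 6: 6/1
a_1 = 7: 43/7
a_2 = 1: 49/8

49/8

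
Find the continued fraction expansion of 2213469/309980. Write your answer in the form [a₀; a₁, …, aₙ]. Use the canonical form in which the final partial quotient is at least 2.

[7; 7, 9, 4, 12, 2, 3, 13]

⌊2213469/309980⌋ = 7, remainder 43609
⌊309980/43609⌋ = 7, remainder 4717
⌊43609/4717⌋ = 9, remainder 1156
⌊4717/1156⌋ = 4, remainder 93
⌊1156/93⌋ = 12, remainder 40
⌊93/40⌋ = 2, remainder 13
⌊40/13⌋ = 3, remainder 1
⌊13/1⌋ = 13, remainder 0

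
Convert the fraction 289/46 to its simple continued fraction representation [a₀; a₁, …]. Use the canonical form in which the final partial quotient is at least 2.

[6; 3, 1, 1, 6]

289 = 6·46 + 13, so a_0 = 6
46 = 3·13 + 7, so a_1 = 3
13 = 1·7 + 6, so a_2 = 1
7 = 1·6 + 1, so a_3 = 1
6 = 6·1 + 0, so a_4 = 6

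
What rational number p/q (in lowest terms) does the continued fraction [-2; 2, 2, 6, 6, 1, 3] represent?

Start with 3.
1 + 1/(3/1) = 1 + 1/3 = 4/3
6 + 1/(4/3) = 6 + 3/4 = 27/4
6 + 1/(27/4) = 6 + 4/27 = 166/27
2 + 1/(166/27) = 2 + 27/166 = 359/166
2 + 1/(359/166) = 2 + 166/359 = 884/359
-2 + 1/(884/359) = -2 + 359/884 = -1409/884

-1409/884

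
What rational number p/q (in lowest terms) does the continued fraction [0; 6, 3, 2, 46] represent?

Work from the innermost term outward:
Start with 46.
2 + 1/(46/1) = 2 + 1/46 = 93/46
3 + 1/(93/46) = 3 + 46/93 = 325/93
6 + 1/(325/93) = 6 + 93/325 = 2043/325
0 + 1/(2043/325) = 0 + 325/2043 = 325/2043

325/2043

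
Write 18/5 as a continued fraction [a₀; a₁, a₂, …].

Run the Euclidean algorithm, recording each quotient:
18 ÷ 5 → quotient 3, remainder 3
5 ÷ 3 → quotient 1, remainder 2
3 ÷ 2 → quotient 1, remainder 1
2 ÷ 1 → quotient 2, remainder 0

[3; 1, 1, 2]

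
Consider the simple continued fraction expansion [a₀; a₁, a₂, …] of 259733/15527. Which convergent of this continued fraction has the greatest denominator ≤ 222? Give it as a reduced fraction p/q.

a_0 = 16: 16/1  (≤ bound)
a_1 = 1: 17/1  (≤ bound)
a_2 = 2: 50/3  (≤ bound)
a_3 = 1: 67/4  (≤ bound)
a_4 = 2: 184/11  (≤ bound)
a_5 = 14: 2643/158  (≤ bound)
a_6 = 2: 5470/327  (> 222, stop)

2643/158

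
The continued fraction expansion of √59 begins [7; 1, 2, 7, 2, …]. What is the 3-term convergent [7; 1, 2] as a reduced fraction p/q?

23/3

Work from the innermost term outward:
Start with 2.
1 + 1/(2/1) = 1 + 1/2 = 3/2
7 + 1/(3/2) = 7 + 2/3 = 23/3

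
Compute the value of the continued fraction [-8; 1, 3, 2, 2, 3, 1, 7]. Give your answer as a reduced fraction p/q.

Build up convergents one term at a time:
a_0 = -8: -8/1
a_1 = 1: -7/1
a_2 = 3: -29/4
a_3 = 2: -65/9
a_4 = 2: -159/22
a_5 = 3: -542/75
a_6 = 1: -701/97
a_7 = 7: -5449/754

-5449/754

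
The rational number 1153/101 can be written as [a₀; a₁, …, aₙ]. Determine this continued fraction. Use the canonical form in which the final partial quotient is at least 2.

Apply division with remainder until the remainder is 0:
1153 ÷ 101 → quotient 11, remainder 42
101 ÷ 42 → quotient 2, remainder 17
42 ÷ 17 → quotient 2, remainder 8
17 ÷ 8 → quotient 2, remainder 1
8 ÷ 1 → quotient 8, remainder 0

[11; 2, 2, 2, 8]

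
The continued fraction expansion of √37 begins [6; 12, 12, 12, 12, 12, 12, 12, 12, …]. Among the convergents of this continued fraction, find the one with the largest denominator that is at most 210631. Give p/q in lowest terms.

128766/21169

List convergents until the denominator exceeds the bound:
a_0 = 6: 6/1  (≤ bound)
a_1 = 12: 73/12  (≤ bound)
a_2 = 12: 882/145  (≤ bound)
a_3 = 12: 10657/1752  (≤ bound)
a_4 = 12: 128766/21169  (≤ bound)
a_5 = 12: 1555849/255780  (> 210631, stop)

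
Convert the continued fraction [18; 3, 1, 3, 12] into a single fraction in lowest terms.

Work from the innermost term outward:
Start with 12.
3 + 1/(12/1) = 3 + 1/12 = 37/12
1 + 1/(37/12) = 1 + 12/37 = 49/37
3 + 1/(49/37) = 3 + 37/49 = 184/49
18 + 1/(184/49) = 18 + 49/184 = 3361/184

3361/184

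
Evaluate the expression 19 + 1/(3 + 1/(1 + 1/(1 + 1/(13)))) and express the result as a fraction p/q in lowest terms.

1832/95

Start with 13.
1 + 1/(13/1) = 1 + 1/13 = 14/13
1 + 1/(14/13) = 1 + 13/14 = 27/14
3 + 1/(27/14) = 3 + 14/27 = 95/27
19 + 1/(95/27) = 19 + 27/95 = 1832/95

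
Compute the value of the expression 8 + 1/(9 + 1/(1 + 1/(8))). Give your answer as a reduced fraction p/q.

721/89

Use the convergent recurrence hₖ = aₖ·hₖ₋₁ + hₖ₋₂ (and likewise for the denominators kₖ):
a_0 = 8: 8/1
a_1 = 9: 73/9
a_2 = 1: 81/10
a_3 = 8: 721/89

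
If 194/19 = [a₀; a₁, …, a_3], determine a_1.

4

⌊194/19⌋ = 10, remainder 4
⌊19/4⌋ = 4, remainder 3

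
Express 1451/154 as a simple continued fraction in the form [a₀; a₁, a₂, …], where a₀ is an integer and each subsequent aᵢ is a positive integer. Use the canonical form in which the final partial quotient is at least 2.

[9; 2, 2, 1, 2, 2, 3]

1451 = 9·154 + 65, so a_0 = 9
154 = 2·65 + 24, so a_1 = 2
65 = 2·24 + 17, so a_2 = 2
24 = 1·17 + 7, so a_3 = 1
17 = 2·7 + 3, so a_4 = 2
7 = 2·3 + 1, so a_5 = 2
3 = 3·1 + 0, so a_6 = 3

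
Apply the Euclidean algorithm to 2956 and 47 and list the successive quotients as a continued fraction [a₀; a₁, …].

[62; 1, 8, 2, 2]

⌊2956/47⌋ = 62, remainder 42
⌊47/42⌋ = 1, remainder 5
⌊42/5⌋ = 8, remainder 2
⌊5/2⌋ = 2, remainder 1
⌊2/1⌋ = 2, remainder 0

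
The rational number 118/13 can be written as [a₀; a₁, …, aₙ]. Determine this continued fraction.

Apply division with remainder until the remainder is 0:
118 = 9·13 + 1, so a_0 = 9
13 = 13·1 + 0, so a_1 = 13

[9; 13]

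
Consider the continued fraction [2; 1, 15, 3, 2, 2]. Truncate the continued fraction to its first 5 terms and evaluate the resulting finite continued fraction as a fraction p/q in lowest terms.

Start with 2.
3 + 1/(2/1) = 3 + 1/2 = 7/2
15 + 1/(7/2) = 15 + 2/7 = 107/7
1 + 1/(107/7) = 1 + 7/107 = 114/107
2 + 1/(114/107) = 2 + 107/114 = 335/114

335/114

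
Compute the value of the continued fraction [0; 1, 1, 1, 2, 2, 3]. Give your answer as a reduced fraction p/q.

a_0 = 0: 0/1
a_1 = 1: 1/1
a_2 = 1: 1/2
a_3 = 1: 2/3
a_4 = 2: 5/8
a_5 = 2: 12/19
a_6 = 3: 41/65

41/65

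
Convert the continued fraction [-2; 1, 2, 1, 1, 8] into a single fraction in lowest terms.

-77/60

Start with 8.
1 + 1/(8/1) = 1 + 1/8 = 9/8
1 + 1/(9/8) = 1 + 8/9 = 17/9
2 + 1/(17/9) = 2 + 9/17 = 43/17
1 + 1/(43/17) = 1 + 17/43 = 60/43
-2 + 1/(60/43) = -2 + 43/60 = -77/60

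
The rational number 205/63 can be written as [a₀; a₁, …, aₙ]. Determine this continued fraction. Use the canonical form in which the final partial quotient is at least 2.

Repeatedly divide and take the remainder:
⌊205/63⌋ = 3, remainder 16
⌊63/16⌋ = 3, remainder 15
⌊16/15⌋ = 1, remainder 1
⌊15/1⌋ = 15, remainder 0

[3; 3, 1, 15]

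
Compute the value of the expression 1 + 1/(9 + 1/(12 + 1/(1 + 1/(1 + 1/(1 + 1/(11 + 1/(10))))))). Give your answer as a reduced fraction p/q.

45033/40565

Start with 10.
11 + 1/(10/1) = 11 + 1/10 = 111/10
1 + 1/(111/10) = 1 + 10/111 = 121/111
1 + 1/(121/111) = 1 + 111/121 = 232/121
1 + 1/(232/121) = 1 + 121/232 = 353/232
12 + 1/(353/232) = 12 + 232/353 = 4468/353
9 + 1/(4468/353) = 9 + 353/4468 = 40565/4468
1 + 1/(40565/4468) = 1 + 4468/40565 = 45033/40565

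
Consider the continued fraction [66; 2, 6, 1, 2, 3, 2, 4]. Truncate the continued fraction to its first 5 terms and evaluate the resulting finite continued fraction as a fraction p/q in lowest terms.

2858/43

Build up convergents one term at a time:
a_0 = 66: 66/1
a_1 = 2: 133/2
a_2 = 6: 864/13
a_3 = 1: 997/15
a_4 = 2: 2858/43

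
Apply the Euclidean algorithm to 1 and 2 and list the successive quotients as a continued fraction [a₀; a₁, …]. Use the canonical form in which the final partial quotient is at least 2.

1 ÷ 2 → quotient 0, remainder 1
2 ÷ 1 → quotient 2, remainder 0

[0; 2]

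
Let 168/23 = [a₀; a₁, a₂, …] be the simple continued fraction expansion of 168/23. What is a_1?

3

168 ÷ 23 → quotient 7, remainder 7
23 ÷ 7 → quotient 3, remainder 2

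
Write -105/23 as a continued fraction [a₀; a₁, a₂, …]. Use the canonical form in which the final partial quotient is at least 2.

-105 ÷ 23 → quotient -5, remainder 10
23 ÷ 10 → quotient 2, remainder 3
10 ÷ 3 → quotient 3, remainder 1
3 ÷ 1 → quotient 3, remainder 0

[-5; 2, 3, 3]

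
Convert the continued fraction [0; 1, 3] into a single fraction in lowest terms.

Start with 3.
1 + 1/(3/1) = 1 + 1/3 = 4/3
0 + 1/(4/3) = 0 + 3/4 = 3/4

3/4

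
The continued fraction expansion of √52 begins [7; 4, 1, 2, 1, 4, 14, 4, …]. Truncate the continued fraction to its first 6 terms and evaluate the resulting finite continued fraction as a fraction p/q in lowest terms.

a_0 = 7: 7/1
a_1 = 4: 29/4
a_2 = 1: 36/5
a_3 = 2: 101/14
a_4 = 1: 137/19
a_5 = 4: 649/90

649/90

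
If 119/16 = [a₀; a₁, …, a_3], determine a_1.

2

119 = 7·16 + 7, so a_0 = 7
16 = 2·7 + 2, so a_1 = 2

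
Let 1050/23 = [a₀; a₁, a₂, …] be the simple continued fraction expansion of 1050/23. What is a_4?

⌊1050/23⌋ = 45, remainder 15
⌊23/15⌋ = 1, remainder 8
⌊15/8⌋ = 1, remainder 7
⌊8/7⌋ = 1, remainder 1
⌊7/1⌋ = 7, remainder 0

7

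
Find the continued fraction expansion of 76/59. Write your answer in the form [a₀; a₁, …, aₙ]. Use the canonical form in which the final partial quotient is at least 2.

Run the Euclidean algorithm, recording each quotient:
76 ÷ 59 → quotient 1, remainder 17
59 ÷ 17 → quotient 3, remainder 8
17 ÷ 8 → quotient 2, remainder 1
8 ÷ 1 → quotient 8, remainder 0

[1; 3, 2, 8]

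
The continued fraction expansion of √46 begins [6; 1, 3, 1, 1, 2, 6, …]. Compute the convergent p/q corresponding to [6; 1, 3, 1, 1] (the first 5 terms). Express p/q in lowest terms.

61/9

a_0 = 6: 6/1
a_1 = 1: 7/1
a_2 = 3: 27/4
a_3 = 1: 34/5
a_4 = 1: 61/9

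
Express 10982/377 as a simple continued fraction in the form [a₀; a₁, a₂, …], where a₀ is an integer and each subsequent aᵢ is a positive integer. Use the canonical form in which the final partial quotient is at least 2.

[29; 7, 1, 2, 3, 1, 3]

Repeatedly divide and take the remainder:
⌊10982/377⌋ = 29, remainder 49
⌊377/49⌋ = 7, remainder 34
⌊49/34⌋ = 1, remainder 15
⌊34/15⌋ = 2, remainder 4
⌊15/4⌋ = 3, remainder 3
⌊4/3⌋ = 1, remainder 1
⌊3/1⌋ = 3, remainder 0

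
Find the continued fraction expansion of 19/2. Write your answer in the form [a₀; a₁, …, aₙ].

[9; 2]

Repeatedly divide and take the remainder:
19 = 9·2 + 1, so a_0 = 9
2 = 2·1 + 0, so a_1 = 2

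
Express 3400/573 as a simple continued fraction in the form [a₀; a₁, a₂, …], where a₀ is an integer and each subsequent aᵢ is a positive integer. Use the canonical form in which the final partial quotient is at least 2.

[5; 1, 14, 12, 1, 2]

Repeatedly divide and take the remainder:
3400 = 5·573 + 535, so a_0 = 5
573 = 1·535 + 38, so a_1 = 1
535 = 14·38 + 3, so a_2 = 14
38 = 12·3 + 2, so a_3 = 12
3 = 1·2 + 1, so a_4 = 1
2 = 2·1 + 0, so a_5 = 2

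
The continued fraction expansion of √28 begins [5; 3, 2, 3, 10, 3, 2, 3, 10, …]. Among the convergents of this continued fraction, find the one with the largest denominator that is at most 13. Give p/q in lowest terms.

37/7

a_0 = 5: 5/1  (≤ bound)
a_1 = 3: 16/3  (≤ bound)
a_2 = 2: 37/7  (≤ bound)
a_3 = 3: 127/24  (> 13, stop)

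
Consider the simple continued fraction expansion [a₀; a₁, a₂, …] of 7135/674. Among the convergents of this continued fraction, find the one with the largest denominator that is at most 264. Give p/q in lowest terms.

a_0 = 10: 10/1  (≤ bound)
a_1 = 1: 11/1  (≤ bound)
a_2 = 1: 21/2  (≤ bound)
a_3 = 2: 53/5  (≤ bound)
a_4 = 2: 127/12  (≤ bound)
a_5 = 2: 307/29  (≤ bound)
a_6 = 7: 2276/215  (≤ bound)
a_7 = 3: 7135/674  (> 264, stop)

2276/215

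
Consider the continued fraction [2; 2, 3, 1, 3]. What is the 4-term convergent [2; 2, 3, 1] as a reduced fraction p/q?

Compute successive convergents:
a_0 = 2: 2/1
a_1 = 2: 5/2
a_2 = 3: 17/7
a_3 = 1: 22/9

22/9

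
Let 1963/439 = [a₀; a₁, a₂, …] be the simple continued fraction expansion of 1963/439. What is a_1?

2

Run the Euclidean algorithm, recording each quotient:
1963 ÷ 439 → quotient 4, remainder 207
439 ÷ 207 → quotient 2, remainder 25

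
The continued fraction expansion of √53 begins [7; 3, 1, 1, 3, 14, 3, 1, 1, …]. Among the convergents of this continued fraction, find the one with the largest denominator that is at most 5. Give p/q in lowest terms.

29/4

a_0 = 7: 7/1  (≤ bound)
a_1 = 3: 22/3  (≤ bound)
a_2 = 1: 29/4  (≤ bound)
a_3 = 1: 51/7  (> 5, stop)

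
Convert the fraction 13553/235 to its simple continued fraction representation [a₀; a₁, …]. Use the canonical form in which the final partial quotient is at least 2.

Repeatedly divide and take the remainder:
⌊13553/235⌋ = 57, remainder 158
⌊235/158⌋ = 1, remainder 77
⌊158/77⌋ = 2, remainder 4
⌊77/4⌋ = 19, remainder 1
⌊4/1⌋ = 4, remainder 0

[57; 1, 2, 19, 4]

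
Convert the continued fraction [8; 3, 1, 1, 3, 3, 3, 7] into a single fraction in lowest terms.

a_0 = 8: 8/1
a_1 = 3: 25/3
a_2 = 1: 33/4
a_3 = 1: 58/7
a_4 = 3: 207/25
a_5 = 3: 679/82
a_6 = 3: 2244/271
a_7 = 7: 16387/1979

16387/1979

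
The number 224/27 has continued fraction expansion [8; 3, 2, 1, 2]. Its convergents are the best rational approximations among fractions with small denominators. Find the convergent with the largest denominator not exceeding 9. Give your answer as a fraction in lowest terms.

a_0 = 8: 8/1  (≤ bound)
a_1 = 3: 25/3  (≤ bound)
a_2 = 2: 58/7  (≤ bound)
a_3 = 1: 83/10  (> 9, stop)

58/7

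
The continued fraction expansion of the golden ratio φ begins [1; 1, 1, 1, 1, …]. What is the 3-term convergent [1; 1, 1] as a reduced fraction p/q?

a_0 = 1: 1/1
a_1 = 1: 2/1
a_2 = 1: 3/2

3/2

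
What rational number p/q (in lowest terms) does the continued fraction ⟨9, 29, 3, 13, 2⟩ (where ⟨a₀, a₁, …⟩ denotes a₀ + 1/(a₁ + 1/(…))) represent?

21989/2434

a_0 = 9: 9/1
a_1 = 29: 262/29
a_2 = 3: 795/88
a_3 = 13: 10597/1173
a_4 = 2: 21989/2434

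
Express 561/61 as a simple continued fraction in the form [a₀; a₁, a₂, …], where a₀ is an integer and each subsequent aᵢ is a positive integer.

⌊561/61⌋ = 9, remainder 12
⌊61/12⌋ = 5, remainder 1
⌊12/1⌋ = 12, remainder 0

[9; 5, 12]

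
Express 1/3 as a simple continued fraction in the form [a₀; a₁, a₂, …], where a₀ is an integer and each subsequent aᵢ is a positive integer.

[0; 3]

Apply division with remainder until the remainder is 0:
⌊1/3⌋ = 0, remainder 1
⌊3/1⌋ = 3, remainder 0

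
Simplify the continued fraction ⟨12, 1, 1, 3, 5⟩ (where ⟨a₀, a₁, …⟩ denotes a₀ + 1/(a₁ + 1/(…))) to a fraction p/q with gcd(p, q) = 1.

465/37

Start with 5.
3 + 1/(5/1) = 3 + 1/5 = 16/5
1 + 1/(16/5) = 1 + 5/16 = 21/16
1 + 1/(21/16) = 1 + 16/21 = 37/21
12 + 1/(37/21) = 12 + 21/37 = 465/37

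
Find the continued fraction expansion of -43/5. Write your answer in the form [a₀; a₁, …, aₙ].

[-9; 2, 2]

-43 ÷ 5 → quotient -9, remainder 2
5 ÷ 2 → quotient 2, remainder 1
2 ÷ 1 → quotient 2, remainder 0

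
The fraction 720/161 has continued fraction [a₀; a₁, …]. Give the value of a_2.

Repeatedly divide and take the remainder:
720 = 4·161 + 76, so a_0 = 4
161 = 2·76 + 9, so a_1 = 2
76 = 8·9 + 4, so a_2 = 8

8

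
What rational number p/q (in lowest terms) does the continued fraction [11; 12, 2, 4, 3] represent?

4000/361

Start with 3.
4 + 1/(3/1) = 4 + 1/3 = 13/3
2 + 1/(13/3) = 2 + 3/13 = 29/13
12 + 1/(29/13) = 12 + 13/29 = 361/29
11 + 1/(361/29) = 11 + 29/361 = 4000/361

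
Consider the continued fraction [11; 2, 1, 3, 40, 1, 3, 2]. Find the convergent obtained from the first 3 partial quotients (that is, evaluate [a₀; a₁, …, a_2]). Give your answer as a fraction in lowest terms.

34/3

Starting at the tail and folding back:
Start with 1.
2 + 1/(1/1) = 2 + 1/1 = 3/1
11 + 1/(3/1) = 11 + 1/3 = 34/3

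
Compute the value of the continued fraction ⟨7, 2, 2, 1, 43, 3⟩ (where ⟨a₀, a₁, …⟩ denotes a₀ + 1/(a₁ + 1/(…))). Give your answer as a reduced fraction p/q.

6871/925

a_0 = 7: 7/1
a_1 = 2: 15/2
a_2 = 2: 37/5
a_3 = 1: 52/7
a_4 = 43: 2273/306
a_5 = 3: 6871/925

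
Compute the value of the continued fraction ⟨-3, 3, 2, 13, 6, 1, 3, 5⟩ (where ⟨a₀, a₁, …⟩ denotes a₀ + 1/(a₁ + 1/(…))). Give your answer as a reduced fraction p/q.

-36609/13495

Use the convergent recurrence hₖ = aₖ·hₖ₋₁ + hₖ₋₂ (and likewise for the denominators kₖ):
a_0 = -3: -3/1
a_1 = 3: -8/3
a_2 = 2: -19/7
a_3 = 13: -255/94
a_4 = 6: -1549/571
a_5 = 1: -1804/665
a_6 = 3: -6961/2566
a_7 = 5: -36609/13495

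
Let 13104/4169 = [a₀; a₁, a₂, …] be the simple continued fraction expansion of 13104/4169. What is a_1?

6

⌊13104/4169⌋ = 3, remainder 597
⌊4169/597⌋ = 6, remainder 587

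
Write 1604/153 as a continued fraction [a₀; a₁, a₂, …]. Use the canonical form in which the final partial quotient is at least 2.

Run the Euclidean algorithm, recording each quotient:
1604 = 10·153 + 74, so a_0 = 10
153 = 2·74 + 5, so a_1 = 2
74 = 14·5 + 4, so a_2 = 14
5 = 1·4 + 1, so a_3 = 1
4 = 4·1 + 0, so a_4 = 4

[10; 2, 14, 1, 4]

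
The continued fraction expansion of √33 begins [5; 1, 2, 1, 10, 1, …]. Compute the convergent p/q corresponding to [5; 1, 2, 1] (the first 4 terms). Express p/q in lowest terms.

Start with 1.
2 + 1/(1/1) = 2 + 1/1 = 3/1
1 + 1/(3/1) = 1 + 1/3 = 4/3
5 + 1/(4/3) = 5 + 3/4 = 23/4

23/4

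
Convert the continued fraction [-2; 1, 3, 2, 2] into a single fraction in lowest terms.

-27/22

a_0 = -2: -2/1
a_1 = 1: -1/1
a_2 = 3: -5/4
a_3 = 2: -11/9
a_4 = 2: -27/22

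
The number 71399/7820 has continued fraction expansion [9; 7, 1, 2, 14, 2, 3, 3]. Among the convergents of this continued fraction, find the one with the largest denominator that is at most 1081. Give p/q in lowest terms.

List convergents until the denominator exceeds the bound:
a_0 = 9: 9/1  (≤ bound)
a_1 = 7: 64/7  (≤ bound)
a_2 = 1: 73/8  (≤ bound)
a_3 = 2: 210/23  (≤ bound)
a_4 = 14: 3013/330  (≤ bound)
a_5 = 2: 6236/683  (≤ bound)
a_6 = 3: 21721/2379  (> 1081, stop)

6236/683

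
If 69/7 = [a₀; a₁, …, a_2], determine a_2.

69 = 9·7 + 6, so a_0 = 9
7 = 1·6 + 1, so a_1 = 1
6 = 6·1 + 0, so a_2 = 6

6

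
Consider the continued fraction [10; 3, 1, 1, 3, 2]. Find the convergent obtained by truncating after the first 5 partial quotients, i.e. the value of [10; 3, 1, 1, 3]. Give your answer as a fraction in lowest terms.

a_0 = 10: 10/1
a_1 = 3: 31/3
a_2 = 1: 41/4
a_3 = 1: 72/7
a_4 = 3: 257/25

257/25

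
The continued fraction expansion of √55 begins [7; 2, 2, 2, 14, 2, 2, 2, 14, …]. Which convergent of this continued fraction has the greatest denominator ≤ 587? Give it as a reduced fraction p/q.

2655/358

a_0 = 7: 7/1  (≤ bound)
a_1 = 2: 15/2  (≤ bound)
a_2 = 2: 37/5  (≤ bound)
a_3 = 2: 89/12  (≤ bound)
a_4 = 14: 1283/173  (≤ bound)
a_5 = 2: 2655/358  (≤ bound)
a_6 = 2: 6593/889  (> 587, stop)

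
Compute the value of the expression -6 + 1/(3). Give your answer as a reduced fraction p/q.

-17/3

Collapse the nested fraction from the inside out:
Start with 3.
-6 + 1/(3/1) = -6 + 1/3 = -17/3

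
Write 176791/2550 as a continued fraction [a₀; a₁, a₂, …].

[69; 3, 31, 6, 1, 3]

Apply division with remainder until the remainder is 0:
176791 = 69·2550 + 841, so a_0 = 69
2550 = 3·841 + 27, so a_1 = 3
841 = 31·27 + 4, so a_2 = 31
27 = 6·4 + 3, so a_3 = 6
4 = 1·3 + 1, so a_4 = 1
3 = 3·1 + 0, so a_5 = 3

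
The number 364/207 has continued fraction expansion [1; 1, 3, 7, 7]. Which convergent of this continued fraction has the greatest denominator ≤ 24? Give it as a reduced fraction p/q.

7/4

a_0 = 1: 1/1  (≤ bound)
a_1 = 1: 2/1  (≤ bound)
a_2 = 3: 7/4  (≤ bound)
a_3 = 7: 51/29  (> 24, stop)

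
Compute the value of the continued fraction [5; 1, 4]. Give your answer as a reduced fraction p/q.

29/5

Start with 4.
1 + 1/(4/1) = 1 + 1/4 = 5/4
5 + 1/(5/4) = 5 + 4/5 = 29/5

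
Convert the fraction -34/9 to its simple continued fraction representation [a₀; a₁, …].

[-4; 4, 2]

-34 = -4·9 + 2, so a_0 = -4
9 = 4·2 + 1, so a_1 = 4
2 = 2·1 + 0, so a_2 = 2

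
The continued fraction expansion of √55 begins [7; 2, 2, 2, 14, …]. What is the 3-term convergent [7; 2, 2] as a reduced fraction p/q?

37/5

Work from the innermost term outward:
Start with 2.
2 + 1/(2/1) = 2 + 1/2 = 5/2
7 + 1/(5/2) = 7 + 2/5 = 37/5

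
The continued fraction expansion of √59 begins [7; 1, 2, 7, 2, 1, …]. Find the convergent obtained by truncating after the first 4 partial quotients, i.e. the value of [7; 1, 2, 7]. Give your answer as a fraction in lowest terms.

Start with 7.
2 + 1/(7/1) = 2 + 1/7 = 15/7
1 + 1/(15/7) = 1 + 7/15 = 22/15
7 + 1/(22/15) = 7 + 15/22 = 169/22

169/22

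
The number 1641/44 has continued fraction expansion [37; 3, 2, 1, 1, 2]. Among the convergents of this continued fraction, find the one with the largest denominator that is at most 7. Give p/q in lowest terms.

a_0 = 37: 37/1  (≤ bound)
a_1 = 3: 112/3  (≤ bound)
a_2 = 2: 261/7  (≤ bound)
a_3 = 1: 373/10  (> 7, stop)

261/7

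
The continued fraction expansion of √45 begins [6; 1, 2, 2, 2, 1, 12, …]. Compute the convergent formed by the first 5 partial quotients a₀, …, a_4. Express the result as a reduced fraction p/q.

114/17

Starting at the tail and folding back:
Start with 2.
2 + 1/(2/1) = 2 + 1/2 = 5/2
2 + 1/(5/2) = 2 + 2/5 = 12/5
1 + 1/(12/5) = 1 + 5/12 = 17/12
6 + 1/(17/12) = 6 + 12/17 = 114/17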